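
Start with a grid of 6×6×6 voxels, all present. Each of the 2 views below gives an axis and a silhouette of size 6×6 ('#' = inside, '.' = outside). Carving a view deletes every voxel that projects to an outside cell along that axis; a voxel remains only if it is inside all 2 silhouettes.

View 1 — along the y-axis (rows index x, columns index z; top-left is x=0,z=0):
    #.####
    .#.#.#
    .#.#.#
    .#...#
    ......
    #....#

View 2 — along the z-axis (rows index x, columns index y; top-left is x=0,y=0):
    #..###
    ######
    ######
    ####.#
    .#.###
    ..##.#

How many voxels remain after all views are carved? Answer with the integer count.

|visual hull| = 72

start: 6×6×6 = 216 voxels
after view 1 [y-axis, 15 of 36 cells solid] → remaining = 90
after view 2 [z-axis, 28 of 36 cells solid] → remaining = 72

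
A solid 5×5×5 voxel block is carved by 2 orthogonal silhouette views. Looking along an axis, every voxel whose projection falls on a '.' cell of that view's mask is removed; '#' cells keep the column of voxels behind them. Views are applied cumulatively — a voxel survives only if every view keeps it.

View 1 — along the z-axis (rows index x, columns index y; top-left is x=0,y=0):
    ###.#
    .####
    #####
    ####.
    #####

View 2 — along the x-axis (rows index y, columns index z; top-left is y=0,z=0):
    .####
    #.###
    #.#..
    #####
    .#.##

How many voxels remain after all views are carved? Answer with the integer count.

full grid |V| = 125
carve view 1 (along z, XY-mask fill 22/25): 110 voxels remain
carve view 2 (along x, YZ-mask fill 18/25): 78 voxels remain

78 voxels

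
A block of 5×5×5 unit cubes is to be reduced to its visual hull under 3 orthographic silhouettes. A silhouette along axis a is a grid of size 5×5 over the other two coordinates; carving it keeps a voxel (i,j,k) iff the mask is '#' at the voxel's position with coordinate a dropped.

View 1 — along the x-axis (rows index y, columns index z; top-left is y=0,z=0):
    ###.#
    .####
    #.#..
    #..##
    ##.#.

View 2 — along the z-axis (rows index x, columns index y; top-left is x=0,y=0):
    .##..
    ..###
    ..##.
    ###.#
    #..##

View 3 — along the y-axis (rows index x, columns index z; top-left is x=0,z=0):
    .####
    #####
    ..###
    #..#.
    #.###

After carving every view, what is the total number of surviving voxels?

start: 5×5×5 = 125 voxels
after view 1 [x-axis, 16 of 25 cells solid] → remaining = 80
after view 2 [z-axis, 14 of 25 cells solid] → remaining = 42
after view 3 [y-axis, 18 of 25 cells solid] → remaining = 29

29 voxels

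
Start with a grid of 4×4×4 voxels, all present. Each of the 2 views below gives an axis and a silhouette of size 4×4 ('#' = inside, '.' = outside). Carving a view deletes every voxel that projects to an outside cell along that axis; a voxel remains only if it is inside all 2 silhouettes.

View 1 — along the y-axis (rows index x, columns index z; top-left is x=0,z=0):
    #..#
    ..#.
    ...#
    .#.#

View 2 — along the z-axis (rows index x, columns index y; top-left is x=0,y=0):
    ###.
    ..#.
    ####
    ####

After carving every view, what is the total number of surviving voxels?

full grid |V| = 64
V1 y: intersect with XZ mask (6 set) -- 24 left
V2 z: intersect with XY mask (12 set) -- 19 left

|visual hull| = 19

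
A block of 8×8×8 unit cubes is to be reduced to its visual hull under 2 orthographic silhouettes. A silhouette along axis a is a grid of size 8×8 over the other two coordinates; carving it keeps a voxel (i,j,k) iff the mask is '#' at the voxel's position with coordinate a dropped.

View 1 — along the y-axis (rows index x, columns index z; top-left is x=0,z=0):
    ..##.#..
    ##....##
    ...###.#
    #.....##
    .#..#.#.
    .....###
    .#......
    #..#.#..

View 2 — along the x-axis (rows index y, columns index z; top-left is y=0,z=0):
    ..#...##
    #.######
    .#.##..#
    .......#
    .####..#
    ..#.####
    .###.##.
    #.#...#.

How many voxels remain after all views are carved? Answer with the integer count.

97 voxels

start: 8×8×8 = 512 voxels
[1] y-view keeps 24 columns → grid now 192
[2] x-view keeps 33 columns → grid now 97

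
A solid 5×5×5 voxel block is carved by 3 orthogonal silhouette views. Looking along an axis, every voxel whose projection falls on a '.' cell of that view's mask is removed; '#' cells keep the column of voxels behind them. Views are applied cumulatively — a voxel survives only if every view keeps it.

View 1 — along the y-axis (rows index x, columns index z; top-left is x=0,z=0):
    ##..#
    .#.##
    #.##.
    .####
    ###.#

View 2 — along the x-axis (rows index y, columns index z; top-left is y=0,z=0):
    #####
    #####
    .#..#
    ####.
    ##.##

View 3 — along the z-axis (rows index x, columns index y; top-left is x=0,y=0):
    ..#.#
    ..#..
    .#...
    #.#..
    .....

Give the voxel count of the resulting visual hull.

voxel count = 16

start: 5×5×5 = 125 voxels
  1. axis=1 (XZ plane), |mask|=17  ⇒  voxels=85
  2. axis=0 (YZ plane), |mask|=20  ⇒  voxels=69
  3. axis=2 (XY plane), |mask|=6  ⇒  voxels=16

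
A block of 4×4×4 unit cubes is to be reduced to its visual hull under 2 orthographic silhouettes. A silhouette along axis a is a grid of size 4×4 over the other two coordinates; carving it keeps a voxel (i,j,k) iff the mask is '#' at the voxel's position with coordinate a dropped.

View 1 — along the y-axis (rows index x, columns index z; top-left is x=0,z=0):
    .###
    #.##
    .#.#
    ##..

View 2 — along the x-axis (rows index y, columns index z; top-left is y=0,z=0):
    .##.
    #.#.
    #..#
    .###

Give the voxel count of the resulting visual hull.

remaining voxels: 22

before carving: 64 voxels (4×4×4)
[1] y-view keeps 10 columns → grid now 40
[2] x-view keeps 9 columns → grid now 22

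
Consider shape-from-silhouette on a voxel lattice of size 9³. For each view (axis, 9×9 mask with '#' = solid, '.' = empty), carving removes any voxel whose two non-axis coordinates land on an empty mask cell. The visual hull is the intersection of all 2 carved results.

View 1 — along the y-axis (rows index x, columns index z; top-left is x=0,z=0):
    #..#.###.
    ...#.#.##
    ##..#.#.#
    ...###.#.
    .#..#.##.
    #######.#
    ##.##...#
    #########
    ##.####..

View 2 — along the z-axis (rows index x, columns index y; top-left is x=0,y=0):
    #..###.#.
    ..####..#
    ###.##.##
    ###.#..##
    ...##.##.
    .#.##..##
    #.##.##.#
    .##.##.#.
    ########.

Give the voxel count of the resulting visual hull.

voxel count = 283

start: 9×9×9 = 729 voxels
[1] y-view keeps 50 columns → grid now 450
[2] z-view keeps 51 columns → grid now 283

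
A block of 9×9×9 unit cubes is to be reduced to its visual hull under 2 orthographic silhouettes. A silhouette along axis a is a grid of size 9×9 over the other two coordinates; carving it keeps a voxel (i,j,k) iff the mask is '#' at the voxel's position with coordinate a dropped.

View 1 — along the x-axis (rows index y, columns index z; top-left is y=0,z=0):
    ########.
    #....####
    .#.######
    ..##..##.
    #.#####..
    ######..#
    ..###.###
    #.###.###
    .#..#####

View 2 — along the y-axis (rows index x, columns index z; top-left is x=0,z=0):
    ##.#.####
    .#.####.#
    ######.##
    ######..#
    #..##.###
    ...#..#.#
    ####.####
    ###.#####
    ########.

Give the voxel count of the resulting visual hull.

before carving: 729 voxels (9×9×9)
[1] x-view keeps 56 columns → grid now 504
[2] y-view keeps 61 columns → grid now 379

|visual hull| = 379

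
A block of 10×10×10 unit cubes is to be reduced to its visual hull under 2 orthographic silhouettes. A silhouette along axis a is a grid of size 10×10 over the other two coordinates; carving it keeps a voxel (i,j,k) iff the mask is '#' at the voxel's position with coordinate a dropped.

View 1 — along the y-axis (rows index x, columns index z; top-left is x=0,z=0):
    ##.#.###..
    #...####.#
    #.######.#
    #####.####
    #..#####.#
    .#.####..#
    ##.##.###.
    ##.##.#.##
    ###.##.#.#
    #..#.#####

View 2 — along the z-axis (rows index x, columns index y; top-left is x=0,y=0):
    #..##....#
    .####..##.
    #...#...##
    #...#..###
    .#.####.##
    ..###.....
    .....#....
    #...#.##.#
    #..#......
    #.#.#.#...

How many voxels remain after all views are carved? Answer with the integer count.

full grid |V| = 1000
carve view 1 (along y, XZ-mask fill 70/100): 700 voxels remain
carve view 2 (along z, XY-mask fill 41/100): 288 voxels remain

voxel count = 288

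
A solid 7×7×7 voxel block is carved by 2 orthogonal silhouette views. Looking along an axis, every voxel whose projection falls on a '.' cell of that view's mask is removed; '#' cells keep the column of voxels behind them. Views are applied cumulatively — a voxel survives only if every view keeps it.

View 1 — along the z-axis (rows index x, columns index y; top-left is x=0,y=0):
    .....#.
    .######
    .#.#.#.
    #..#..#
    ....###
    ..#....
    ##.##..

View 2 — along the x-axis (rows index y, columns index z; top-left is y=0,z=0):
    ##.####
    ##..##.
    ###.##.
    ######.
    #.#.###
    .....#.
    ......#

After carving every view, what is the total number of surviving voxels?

start: 7×7×7 = 343 voxels
  1. axis=2 (XY plane), |mask|=21  ⇒  voxels=147
  2. axis=0 (YZ plane), |mask|=28  ⇒  voxels=80

80 voxels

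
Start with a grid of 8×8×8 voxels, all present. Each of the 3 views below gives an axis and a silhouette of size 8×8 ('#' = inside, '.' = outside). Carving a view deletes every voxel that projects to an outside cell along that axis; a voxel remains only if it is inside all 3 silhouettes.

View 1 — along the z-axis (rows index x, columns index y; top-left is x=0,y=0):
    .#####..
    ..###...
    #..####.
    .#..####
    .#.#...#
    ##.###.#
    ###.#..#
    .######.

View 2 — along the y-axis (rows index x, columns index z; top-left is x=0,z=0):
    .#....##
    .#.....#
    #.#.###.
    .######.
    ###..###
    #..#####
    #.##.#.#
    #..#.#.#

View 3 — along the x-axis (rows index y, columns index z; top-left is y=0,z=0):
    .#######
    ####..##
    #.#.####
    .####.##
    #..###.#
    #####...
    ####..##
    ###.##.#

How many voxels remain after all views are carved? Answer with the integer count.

start: 8×8×8 = 512 voxels
after view 1 [z-axis, 38 of 64 cells solid] → remaining = 304
after view 2 [y-axis, 37 of 64 cells solid] → remaining = 179
after view 3 [x-axis, 47 of 64 cells solid] → remaining = 125

|visual hull| = 125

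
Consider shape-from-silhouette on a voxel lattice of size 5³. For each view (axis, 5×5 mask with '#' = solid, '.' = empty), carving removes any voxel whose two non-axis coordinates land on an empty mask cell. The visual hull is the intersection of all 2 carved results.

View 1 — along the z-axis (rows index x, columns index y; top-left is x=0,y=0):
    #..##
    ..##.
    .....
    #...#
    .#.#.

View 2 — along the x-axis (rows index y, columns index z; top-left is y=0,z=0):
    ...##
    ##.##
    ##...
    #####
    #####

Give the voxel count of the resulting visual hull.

before carving: 125 voxels (5×5×5)
V1 z: intersect with XY mask (9 set) -- 45 left
V2 x: intersect with YZ mask (18 set) -- 35 left

35 voxels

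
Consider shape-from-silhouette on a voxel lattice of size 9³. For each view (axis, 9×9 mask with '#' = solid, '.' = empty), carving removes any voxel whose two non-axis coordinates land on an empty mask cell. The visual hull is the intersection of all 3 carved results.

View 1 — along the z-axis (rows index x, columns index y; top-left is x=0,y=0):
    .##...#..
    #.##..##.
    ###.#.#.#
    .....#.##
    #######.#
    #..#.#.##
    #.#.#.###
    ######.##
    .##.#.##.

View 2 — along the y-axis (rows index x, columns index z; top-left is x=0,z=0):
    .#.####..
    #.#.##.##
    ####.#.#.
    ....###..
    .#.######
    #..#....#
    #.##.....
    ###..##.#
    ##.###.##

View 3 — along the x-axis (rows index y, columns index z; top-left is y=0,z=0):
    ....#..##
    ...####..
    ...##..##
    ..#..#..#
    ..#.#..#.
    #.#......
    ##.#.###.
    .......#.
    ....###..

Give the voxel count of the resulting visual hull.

start: 9×9×9 = 729 voxels
V1 z: intersect with XY mask (49 set) -- 441 left
V2 y: intersect with XZ mask (46 set) -- 262 left
V3 x: intersect with YZ mask (29 set) -- 96 left

remaining voxels: 96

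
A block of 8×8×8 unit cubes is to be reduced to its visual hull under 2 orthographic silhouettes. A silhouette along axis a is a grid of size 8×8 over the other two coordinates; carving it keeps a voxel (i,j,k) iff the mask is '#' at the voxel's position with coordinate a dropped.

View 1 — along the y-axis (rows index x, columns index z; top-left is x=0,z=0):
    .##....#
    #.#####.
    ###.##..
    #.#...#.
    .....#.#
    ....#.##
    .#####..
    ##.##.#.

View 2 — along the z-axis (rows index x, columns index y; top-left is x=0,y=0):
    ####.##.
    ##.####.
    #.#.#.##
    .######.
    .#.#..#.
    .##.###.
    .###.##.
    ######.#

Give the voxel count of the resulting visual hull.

remaining voxels: 178

initial block: 8^3 = 512
step 1: project along y, AND mask (32/64) → |grid| = 256
step 2: project along z, AND mask (43/64) → |grid| = 178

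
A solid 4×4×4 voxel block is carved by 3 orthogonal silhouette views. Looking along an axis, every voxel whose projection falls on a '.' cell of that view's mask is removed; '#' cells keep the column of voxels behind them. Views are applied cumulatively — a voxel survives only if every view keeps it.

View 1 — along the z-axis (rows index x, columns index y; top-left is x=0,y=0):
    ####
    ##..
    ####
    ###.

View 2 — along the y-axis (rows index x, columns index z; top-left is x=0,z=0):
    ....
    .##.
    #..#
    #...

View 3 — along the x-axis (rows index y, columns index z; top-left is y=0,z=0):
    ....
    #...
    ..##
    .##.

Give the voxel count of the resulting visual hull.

remaining voxels: 3

before carving: 64 voxels (4×4×4)
V1 z: intersect with XY mask (13 set) -- 52 left
V2 y: intersect with XZ mask (5 set) -- 15 left
V3 x: intersect with YZ mask (5 set) -- 3 left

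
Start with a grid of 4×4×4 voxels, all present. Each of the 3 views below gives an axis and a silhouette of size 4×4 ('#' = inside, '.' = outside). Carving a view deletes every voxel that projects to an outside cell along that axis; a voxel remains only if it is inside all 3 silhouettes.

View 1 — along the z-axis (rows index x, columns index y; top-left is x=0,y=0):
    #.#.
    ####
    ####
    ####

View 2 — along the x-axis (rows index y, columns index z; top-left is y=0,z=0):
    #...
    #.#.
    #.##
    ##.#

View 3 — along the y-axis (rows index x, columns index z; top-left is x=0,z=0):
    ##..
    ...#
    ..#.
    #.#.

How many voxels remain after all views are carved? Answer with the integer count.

12 voxels

full grid |V| = 64
[1] z-view keeps 14 columns → grid now 56
[2] x-view keeps 9 columns → grid now 31
[3] y-view keeps 6 columns → grid now 12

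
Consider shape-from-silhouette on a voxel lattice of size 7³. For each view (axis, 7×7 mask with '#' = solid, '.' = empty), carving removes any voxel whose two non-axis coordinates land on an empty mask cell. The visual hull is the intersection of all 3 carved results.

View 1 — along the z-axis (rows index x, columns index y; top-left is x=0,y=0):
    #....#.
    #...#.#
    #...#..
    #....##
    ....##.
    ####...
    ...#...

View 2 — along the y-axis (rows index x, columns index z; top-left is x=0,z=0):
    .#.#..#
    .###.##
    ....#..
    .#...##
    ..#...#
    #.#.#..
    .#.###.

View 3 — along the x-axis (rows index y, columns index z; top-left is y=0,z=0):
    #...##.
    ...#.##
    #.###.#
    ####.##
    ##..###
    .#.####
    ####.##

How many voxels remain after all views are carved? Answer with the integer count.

initial block: 7^3 = 343
carve view 1 (along z, XY-mask fill 17/49): 119 voxels remain
carve view 2 (along y, XZ-mask fill 21/49): 52 voxels remain
carve view 3 (along x, YZ-mask fill 33/49): 33 voxels remain

remaining voxels: 33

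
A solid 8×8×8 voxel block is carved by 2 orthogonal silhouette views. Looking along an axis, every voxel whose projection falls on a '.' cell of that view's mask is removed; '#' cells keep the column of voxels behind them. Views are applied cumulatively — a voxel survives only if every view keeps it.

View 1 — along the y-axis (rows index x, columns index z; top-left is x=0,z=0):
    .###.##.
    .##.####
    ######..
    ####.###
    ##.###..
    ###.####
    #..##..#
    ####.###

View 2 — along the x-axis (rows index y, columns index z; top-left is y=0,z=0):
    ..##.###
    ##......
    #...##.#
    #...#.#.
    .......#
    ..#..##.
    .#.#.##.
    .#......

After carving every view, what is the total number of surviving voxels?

remaining voxels: 136

before carving: 512 voxels (8×8×8)
  1. axis=1 (XZ plane), |mask|=47  ⇒  voxels=376
  2. axis=0 (YZ plane), |mask|=23  ⇒  voxels=136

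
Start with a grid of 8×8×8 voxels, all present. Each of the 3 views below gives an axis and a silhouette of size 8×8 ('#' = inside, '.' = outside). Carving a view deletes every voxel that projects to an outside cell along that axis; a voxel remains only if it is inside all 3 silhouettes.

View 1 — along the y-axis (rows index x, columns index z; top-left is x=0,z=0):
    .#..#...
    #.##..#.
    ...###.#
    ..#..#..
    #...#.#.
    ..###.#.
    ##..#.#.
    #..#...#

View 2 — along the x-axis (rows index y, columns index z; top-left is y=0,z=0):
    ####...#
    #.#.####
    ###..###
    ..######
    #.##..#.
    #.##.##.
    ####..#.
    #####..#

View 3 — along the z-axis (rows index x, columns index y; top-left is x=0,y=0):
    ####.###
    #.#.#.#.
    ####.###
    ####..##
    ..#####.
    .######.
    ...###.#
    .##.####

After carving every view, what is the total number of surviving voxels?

full grid |V| = 512
  1. axis=1 (XZ plane), |mask|=26  ⇒  voxels=208
  2. axis=0 (YZ plane), |mask|=43  ⇒  voxels=141
  3. axis=2 (XY plane), |mask|=45  ⇒  voxels=97

|visual hull| = 97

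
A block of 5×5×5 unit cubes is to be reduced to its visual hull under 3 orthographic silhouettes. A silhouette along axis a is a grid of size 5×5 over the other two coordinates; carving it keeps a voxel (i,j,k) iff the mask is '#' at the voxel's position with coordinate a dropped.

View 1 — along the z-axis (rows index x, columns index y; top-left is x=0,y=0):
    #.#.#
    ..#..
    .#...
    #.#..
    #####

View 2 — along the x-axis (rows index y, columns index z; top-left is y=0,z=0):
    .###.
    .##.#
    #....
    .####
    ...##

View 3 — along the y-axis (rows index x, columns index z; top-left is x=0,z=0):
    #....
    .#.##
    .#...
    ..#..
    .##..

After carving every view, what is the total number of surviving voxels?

remaining voxels: 9

start: 5×5×5 = 125 voxels
[1] z-view keeps 12 columns → grid now 60
[2] x-view keeps 13 columns → grid now 27
[3] y-view keeps 8 columns → grid now 9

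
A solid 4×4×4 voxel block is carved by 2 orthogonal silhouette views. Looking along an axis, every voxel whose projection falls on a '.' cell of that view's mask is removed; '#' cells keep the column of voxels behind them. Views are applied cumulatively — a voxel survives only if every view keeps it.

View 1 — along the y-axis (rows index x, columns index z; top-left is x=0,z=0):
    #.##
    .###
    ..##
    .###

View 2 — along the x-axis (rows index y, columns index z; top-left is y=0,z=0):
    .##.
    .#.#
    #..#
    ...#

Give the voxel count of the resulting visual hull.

voxel count = 21

initial block: 4^3 = 64
  1. axis=1 (XZ plane), |mask|=11  ⇒  voxels=44
  2. axis=0 (YZ plane), |mask|=7  ⇒  voxels=21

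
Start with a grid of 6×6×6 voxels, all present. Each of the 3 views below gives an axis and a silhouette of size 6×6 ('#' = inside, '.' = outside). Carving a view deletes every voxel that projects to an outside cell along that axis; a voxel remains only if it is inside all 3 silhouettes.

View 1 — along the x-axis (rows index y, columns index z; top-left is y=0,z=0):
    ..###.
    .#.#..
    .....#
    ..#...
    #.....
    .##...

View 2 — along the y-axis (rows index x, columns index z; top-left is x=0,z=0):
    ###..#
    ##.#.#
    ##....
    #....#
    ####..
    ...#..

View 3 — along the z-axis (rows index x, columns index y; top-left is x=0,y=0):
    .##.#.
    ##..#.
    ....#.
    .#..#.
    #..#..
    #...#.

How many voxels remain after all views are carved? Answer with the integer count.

full grid |V| = 216
  1. axis=0 (YZ plane), |mask|=10  ⇒  voxels=60
  2. axis=1 (XZ plane), |mask|=17  ⇒  voxels=28
  3. axis=2 (XY plane), |mask|=13  ⇒  voxels=13

|visual hull| = 13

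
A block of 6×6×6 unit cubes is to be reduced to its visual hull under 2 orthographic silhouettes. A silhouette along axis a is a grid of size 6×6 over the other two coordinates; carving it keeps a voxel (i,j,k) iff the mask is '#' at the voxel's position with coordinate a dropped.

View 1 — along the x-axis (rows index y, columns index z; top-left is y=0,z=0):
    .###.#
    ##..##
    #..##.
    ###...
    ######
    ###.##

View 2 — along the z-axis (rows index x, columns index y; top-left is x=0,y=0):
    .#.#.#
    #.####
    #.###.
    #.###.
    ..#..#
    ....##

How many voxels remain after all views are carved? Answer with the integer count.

initial block: 6^3 = 216
V1 x: intersect with YZ mask (25 set) -- 150 left
V2 z: intersect with XY mask (20 set) -- 84 left

84 voxels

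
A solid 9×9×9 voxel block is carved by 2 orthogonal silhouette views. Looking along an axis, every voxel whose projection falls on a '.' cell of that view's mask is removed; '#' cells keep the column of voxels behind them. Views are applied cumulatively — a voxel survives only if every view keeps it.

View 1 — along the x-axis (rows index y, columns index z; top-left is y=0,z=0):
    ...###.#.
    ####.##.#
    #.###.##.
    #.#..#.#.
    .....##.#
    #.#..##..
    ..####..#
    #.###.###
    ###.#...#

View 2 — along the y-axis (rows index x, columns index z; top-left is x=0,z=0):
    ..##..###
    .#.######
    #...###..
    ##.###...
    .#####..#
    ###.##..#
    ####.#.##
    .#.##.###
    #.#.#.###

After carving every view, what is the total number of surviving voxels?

voxel count = 258

full grid |V| = 729
after view 1 [x-axis, 45 of 81 cells solid] → remaining = 405
after view 2 [y-axis, 52 of 81 cells solid] → remaining = 258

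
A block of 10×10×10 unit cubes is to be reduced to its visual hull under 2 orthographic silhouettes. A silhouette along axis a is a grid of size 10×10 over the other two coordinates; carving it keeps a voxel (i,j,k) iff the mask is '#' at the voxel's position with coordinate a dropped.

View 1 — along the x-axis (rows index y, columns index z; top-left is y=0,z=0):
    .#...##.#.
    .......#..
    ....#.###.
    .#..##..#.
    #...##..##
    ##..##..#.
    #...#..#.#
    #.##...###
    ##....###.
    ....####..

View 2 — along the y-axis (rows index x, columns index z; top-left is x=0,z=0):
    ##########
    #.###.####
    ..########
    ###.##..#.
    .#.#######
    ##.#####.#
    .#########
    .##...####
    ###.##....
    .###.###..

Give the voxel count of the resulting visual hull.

remaining voxels: 310

start: 10×10×10 = 1000 voxels
[1] x-view keeps 42 columns → grid now 420
[2] y-view keeps 74 columns → grid now 310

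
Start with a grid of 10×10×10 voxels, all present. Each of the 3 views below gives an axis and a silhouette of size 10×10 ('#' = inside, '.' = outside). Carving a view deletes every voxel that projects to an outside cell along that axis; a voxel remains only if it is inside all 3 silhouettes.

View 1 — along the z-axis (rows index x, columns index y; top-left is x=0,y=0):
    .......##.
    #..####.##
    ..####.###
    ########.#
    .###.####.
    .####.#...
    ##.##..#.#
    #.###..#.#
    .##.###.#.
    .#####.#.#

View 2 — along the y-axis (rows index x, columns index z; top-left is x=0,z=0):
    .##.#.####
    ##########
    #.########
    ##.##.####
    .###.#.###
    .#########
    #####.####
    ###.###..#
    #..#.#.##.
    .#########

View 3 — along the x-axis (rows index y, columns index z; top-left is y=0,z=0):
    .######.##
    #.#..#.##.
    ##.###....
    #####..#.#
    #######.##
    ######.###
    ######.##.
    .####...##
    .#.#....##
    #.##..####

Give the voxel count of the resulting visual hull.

full grid |V| = 1000
step 1: project along z, AND mask (62/100) → |grid| = 620
step 2: project along y, AND mask (80/100) → |grid| = 502
step 3: project along x, AND mask (68/100) → |grid| = 348

|visual hull| = 348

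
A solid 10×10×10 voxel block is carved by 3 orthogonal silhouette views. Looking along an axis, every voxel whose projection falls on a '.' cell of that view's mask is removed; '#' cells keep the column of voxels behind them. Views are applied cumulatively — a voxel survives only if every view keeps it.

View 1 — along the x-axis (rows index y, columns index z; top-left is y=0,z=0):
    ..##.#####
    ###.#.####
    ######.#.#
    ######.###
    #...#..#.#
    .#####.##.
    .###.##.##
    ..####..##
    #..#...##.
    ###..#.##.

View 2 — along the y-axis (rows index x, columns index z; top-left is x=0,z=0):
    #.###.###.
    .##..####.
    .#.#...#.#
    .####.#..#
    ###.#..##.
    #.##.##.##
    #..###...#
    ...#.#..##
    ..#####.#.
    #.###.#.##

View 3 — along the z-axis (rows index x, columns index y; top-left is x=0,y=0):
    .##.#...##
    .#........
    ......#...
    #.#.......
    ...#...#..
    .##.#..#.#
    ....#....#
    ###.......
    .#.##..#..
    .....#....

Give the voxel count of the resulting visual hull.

remaining voxels: 102

full grid |V| = 1000
  1. axis=0 (YZ plane), |mask|=66  ⇒  voxels=660
  2. axis=1 (XZ plane), |mask|=58  ⇒  voxels=385
  3. axis=2 (XY plane), |mask|=26  ⇒  voxels=102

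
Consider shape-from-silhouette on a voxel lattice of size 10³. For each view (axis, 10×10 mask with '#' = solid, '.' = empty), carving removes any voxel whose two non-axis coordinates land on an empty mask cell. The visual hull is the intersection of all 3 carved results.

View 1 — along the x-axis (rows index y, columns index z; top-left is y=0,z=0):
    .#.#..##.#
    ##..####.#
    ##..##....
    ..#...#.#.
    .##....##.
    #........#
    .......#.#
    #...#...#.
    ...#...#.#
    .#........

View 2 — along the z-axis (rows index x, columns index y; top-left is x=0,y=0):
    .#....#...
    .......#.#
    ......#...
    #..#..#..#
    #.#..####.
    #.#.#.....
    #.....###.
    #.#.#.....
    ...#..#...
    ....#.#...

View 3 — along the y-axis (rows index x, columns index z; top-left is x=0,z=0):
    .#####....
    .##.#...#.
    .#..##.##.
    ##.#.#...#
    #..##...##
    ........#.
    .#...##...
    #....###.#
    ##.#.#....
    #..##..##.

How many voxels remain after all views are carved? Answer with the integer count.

|visual hull| = 36

initial block: 10^3 = 1000
  1. axis=0 (YZ plane), |mask|=34  ⇒  voxels=340
  2. axis=2 (XY plane), |mask|=29  ⇒  voxels=95
  3. axis=1 (XZ plane), |mask|=42  ⇒  voxels=36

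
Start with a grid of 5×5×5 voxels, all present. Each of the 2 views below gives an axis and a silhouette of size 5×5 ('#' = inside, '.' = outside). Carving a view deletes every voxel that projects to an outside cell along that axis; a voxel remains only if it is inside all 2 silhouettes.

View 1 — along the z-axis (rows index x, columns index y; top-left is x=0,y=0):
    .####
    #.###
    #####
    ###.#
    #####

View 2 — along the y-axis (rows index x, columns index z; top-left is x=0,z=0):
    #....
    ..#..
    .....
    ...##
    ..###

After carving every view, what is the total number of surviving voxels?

full grid |V| = 125
[1] z-view keeps 22 columns → grid now 110
[2] y-view keeps 7 columns → grid now 31

31 voxels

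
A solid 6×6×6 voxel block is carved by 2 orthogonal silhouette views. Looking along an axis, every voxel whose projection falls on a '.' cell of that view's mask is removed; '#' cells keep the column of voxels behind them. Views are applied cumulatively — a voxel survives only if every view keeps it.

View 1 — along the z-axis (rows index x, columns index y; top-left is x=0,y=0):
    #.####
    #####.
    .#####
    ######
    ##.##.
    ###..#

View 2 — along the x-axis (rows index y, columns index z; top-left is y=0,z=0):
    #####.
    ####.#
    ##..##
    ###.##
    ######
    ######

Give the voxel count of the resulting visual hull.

initial block: 6^3 = 216
[1] z-view keeps 29 columns → grid now 174
[2] x-view keeps 31 columns → grid now 149

remaining voxels: 149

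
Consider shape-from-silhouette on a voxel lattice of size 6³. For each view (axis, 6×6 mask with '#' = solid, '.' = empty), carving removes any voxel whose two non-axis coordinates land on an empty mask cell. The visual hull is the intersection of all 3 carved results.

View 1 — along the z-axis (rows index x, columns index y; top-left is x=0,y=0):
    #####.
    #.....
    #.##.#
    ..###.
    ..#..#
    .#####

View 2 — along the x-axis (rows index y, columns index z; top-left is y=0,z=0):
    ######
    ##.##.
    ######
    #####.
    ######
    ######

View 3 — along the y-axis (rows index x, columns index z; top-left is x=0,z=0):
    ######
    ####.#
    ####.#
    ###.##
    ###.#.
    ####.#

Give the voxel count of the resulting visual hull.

95 voxels

full grid |V| = 216
  1. axis=2 (XY plane), |mask|=20  ⇒  voxels=120
  2. axis=0 (YZ plane), |mask|=33  ⇒  voxels=112
  3. axis=1 (XZ plane), |mask|=30  ⇒  voxels=95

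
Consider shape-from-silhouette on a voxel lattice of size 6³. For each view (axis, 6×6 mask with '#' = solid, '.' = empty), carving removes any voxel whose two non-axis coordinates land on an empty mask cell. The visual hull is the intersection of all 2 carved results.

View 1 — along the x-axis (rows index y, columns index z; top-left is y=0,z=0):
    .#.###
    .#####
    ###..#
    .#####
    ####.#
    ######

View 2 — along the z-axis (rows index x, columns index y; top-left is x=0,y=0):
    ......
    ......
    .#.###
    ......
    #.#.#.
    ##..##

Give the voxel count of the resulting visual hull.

initial block: 6^3 = 216
  1. axis=0 (YZ plane), |mask|=29  ⇒  voxels=174
  2. axis=2 (XY plane), |mask|=11  ⇒  voxels=54

54 voxels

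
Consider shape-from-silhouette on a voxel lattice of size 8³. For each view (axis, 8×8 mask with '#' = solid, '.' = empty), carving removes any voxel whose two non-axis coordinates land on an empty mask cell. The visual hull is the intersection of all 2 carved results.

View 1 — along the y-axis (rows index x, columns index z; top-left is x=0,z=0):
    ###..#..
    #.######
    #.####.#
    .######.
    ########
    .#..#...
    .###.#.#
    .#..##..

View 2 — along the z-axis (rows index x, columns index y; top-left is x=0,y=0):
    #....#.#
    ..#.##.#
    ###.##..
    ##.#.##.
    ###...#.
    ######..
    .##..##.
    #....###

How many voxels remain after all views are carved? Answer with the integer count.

176 voxels

before carving: 512 voxels (8×8×8)
after view 1 [y-axis, 41 of 64 cells solid] → remaining = 328
after view 2 [z-axis, 35 of 64 cells solid] → remaining = 176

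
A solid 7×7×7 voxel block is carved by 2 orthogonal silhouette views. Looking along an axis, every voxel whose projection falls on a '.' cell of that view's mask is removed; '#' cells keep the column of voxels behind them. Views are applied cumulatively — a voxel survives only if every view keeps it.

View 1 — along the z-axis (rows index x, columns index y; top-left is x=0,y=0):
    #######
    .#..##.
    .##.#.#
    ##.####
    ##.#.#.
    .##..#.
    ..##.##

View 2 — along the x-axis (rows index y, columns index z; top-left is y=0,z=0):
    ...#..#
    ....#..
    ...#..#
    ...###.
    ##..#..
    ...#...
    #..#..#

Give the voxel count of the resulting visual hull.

|visual hull| = 62

start: 7×7×7 = 343 voxels
after view 1 [z-axis, 31 of 49 cells solid] → remaining = 217
after view 2 [x-axis, 15 of 49 cells solid] → remaining = 62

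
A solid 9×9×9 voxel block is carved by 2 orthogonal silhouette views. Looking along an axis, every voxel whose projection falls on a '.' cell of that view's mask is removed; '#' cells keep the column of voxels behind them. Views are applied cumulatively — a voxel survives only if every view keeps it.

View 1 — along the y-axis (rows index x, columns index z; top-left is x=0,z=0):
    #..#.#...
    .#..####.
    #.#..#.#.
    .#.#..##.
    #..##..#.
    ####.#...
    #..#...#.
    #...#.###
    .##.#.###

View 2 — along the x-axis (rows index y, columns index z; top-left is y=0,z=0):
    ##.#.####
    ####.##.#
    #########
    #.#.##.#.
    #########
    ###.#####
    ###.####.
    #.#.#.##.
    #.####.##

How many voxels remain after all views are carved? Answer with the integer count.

remaining voxels: 283

before carving: 729 voxels (9×9×9)
[1] y-view keeps 39 columns → grid now 351
[2] x-view keeps 64 columns → grid now 283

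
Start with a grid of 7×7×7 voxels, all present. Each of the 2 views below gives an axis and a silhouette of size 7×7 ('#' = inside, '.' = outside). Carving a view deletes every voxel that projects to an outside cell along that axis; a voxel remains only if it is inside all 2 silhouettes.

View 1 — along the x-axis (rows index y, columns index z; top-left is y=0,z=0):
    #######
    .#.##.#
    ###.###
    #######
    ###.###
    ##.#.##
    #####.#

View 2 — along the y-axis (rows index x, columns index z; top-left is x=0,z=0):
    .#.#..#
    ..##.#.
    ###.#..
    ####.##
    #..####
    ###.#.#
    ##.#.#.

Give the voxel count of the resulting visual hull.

176 voxels

start: 7×7×7 = 343 voxels
after view 1 [x-axis, 41 of 49 cells solid] → remaining = 287
after view 2 [y-axis, 30 of 49 cells solid] → remaining = 176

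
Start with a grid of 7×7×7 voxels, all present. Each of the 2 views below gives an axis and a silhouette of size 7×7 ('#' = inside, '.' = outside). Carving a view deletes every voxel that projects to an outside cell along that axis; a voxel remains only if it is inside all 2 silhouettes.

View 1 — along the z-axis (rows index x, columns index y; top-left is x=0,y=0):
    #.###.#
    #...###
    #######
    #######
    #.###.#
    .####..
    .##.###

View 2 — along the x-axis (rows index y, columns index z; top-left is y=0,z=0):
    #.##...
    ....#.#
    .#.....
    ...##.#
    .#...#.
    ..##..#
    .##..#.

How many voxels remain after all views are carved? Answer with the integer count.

voxel count = 88

start: 7×7×7 = 343 voxels
[1] z-view keeps 37 columns → grid now 259
[2] x-view keeps 17 columns → grid now 88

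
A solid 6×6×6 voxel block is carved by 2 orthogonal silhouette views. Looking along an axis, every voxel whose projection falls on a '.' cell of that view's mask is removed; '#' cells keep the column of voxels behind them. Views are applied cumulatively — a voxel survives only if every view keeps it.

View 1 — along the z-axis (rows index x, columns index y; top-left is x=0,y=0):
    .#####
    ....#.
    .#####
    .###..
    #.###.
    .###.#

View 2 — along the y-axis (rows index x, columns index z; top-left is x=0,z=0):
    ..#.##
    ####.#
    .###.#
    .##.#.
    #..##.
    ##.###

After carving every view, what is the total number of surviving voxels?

before carving: 216 voxels (6×6×6)
V1 z: intersect with XY mask (22 set) -- 132 left
V2 y: intersect with XZ mask (23 set) -- 81 left

81 voxels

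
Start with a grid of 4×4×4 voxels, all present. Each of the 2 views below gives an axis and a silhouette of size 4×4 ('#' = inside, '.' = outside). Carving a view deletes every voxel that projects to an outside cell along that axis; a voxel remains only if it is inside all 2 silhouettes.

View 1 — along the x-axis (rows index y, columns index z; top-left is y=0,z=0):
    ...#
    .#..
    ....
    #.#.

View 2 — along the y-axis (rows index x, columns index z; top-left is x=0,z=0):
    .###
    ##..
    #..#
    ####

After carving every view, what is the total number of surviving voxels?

full grid |V| = 64
V1 x: intersect with YZ mask (4 set) -- 16 left
V2 y: intersect with XZ mask (11 set) -- 11 left

11 voxels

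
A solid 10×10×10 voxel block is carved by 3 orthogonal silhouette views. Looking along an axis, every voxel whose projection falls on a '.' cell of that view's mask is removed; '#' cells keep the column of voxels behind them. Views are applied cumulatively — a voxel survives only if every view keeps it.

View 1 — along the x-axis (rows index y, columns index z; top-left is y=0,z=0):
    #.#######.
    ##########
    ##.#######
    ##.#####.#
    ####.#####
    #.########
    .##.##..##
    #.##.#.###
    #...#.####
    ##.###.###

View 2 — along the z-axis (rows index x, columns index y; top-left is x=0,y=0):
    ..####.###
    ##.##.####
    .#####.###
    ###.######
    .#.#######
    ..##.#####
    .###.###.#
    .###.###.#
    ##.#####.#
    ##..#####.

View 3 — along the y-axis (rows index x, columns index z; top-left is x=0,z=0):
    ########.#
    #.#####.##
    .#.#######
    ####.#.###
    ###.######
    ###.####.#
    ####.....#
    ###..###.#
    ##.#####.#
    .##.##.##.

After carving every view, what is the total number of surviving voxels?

464 voxels

initial block: 10^3 = 1000
V1 x: intersect with YZ mask (80 set) -- 800 left
V2 z: intersect with XY mask (76 set) -- 606 left
V3 y: intersect with XZ mask (76 set) -- 464 left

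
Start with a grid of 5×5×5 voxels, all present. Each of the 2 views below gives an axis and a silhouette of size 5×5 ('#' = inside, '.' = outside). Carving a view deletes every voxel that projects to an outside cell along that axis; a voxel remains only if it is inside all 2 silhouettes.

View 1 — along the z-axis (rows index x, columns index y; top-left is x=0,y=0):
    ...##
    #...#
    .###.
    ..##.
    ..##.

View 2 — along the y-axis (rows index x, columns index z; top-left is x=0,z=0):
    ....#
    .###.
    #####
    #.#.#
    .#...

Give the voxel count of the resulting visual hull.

voxel count = 31

start: 5×5×5 = 125 voxels
carve view 1 (along z, XY-mask fill 11/25): 55 voxels remain
carve view 2 (along y, XZ-mask fill 13/25): 31 voxels remain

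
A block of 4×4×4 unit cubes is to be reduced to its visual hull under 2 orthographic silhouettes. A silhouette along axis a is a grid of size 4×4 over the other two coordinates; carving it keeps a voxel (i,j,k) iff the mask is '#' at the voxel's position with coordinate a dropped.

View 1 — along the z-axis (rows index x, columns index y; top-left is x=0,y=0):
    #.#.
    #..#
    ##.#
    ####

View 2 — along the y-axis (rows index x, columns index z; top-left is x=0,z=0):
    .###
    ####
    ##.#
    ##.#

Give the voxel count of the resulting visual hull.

35 voxels

start: 4×4×4 = 64 voxels
V1 z: intersect with XY mask (11 set) -- 44 left
V2 y: intersect with XZ mask (13 set) -- 35 left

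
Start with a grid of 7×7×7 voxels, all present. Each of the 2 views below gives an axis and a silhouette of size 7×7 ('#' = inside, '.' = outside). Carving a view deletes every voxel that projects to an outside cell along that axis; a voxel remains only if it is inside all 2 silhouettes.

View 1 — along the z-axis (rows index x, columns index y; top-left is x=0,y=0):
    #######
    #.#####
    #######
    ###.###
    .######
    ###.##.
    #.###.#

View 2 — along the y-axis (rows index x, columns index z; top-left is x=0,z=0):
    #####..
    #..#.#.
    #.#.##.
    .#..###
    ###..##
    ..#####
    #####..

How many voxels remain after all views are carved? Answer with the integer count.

initial block: 7^3 = 343
after view 1 [z-axis, 42 of 49 cells solid] → remaining = 294
after view 2 [y-axis, 31 of 49 cells solid] → remaining = 185

voxel count = 185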